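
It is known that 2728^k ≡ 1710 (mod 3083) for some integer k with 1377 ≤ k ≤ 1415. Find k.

1393

Compute 2728^1377 mod 3083 = 1780, then multiply by 2728 repeatedly:
  2728^1377=1780  2728^1378=115  2728^1379=2337  2728^1380=2775  2728^1381=1435
  2728^1382=2353  2728^1383=178  2728^1384=1553  2728^1385=542  2728^1386=1819
  2728^1387=1685  2728^1388=3010  2728^1389=1251  2728^1390=2930  2728^1391=1904
  2728^1392=2340  2728^1393=1710
Found 1710 at exponent 1393.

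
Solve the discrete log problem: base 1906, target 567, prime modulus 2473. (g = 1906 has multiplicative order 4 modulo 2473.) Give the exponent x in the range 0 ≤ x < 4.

3

Successive powers of 1906 modulo 2473:
  1906^0=1  1906^1=1906  1906^2=2472  1906^3=567
So 1906^3 ≡ 567 (mod 2473), giving x = 3.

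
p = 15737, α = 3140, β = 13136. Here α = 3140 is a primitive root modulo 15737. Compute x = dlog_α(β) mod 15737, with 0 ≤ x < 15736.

Baby-step giant-step with m = ceil(sqrt(15736)) = 126.
Baby table (3140^j mod 15737 for j=0..125):
  0:1  1:3140  2:8238  3:11429  4:6700  5:13368  6:4941  7:13795
  8:8076  9:6333  10:9789  11:3099  12:5394  13:4148  14:10221  15:6197
  16:7648  17:58  18:9013  19:5694  20:1928  21:10912  22:4231  23:3312
  24:13260  25:12035  26:5363  27:1230  28:6635  29:13849  30:4529  31:10549
  32:13212  33:2948  34:3364  35:3433  36:15512  37:1665  38:3416  39:9343
  40:3252  41:13704  42:5602  43:12051  44:8392  45:7142  46:655  47:10890
  48:13836  49:10920  50:13614  51:6268  52:10270  53:2687  54:2148  55:9284
  56:6836  57:15509  58:7982  59:10176  60:6530  61:14626  62:5074  63:6516
  64:2140  65:15638  66:3880  67:2762  68:1593  69:13391  70:14213  71:14425
  72:3414  73:3063  74:2513  75:6583  76:7939  77:1052  78:14247  79:11026
  80:240  81:13961  82:9995  83:4722  84:2826  85:13709  86:5565  87:6030
  88:2589  89:9168  90:4547  91:4121  92:4126  93:4089  94:13805  95:8002
  96:10028  97:13920  98:7151  99:13178  100:6347  101:6538  102:8272  103:8030
  104:3526  105:8529  106:12423  107:11934  108:2963  109:3253  110:1107  111:13840
  112:7743  113:15092  114:4773  115:5596  116:8948  117:6175  118:1516  119:7666
  120:9367  121:15664  122:6835  123:12369  124:15481  125:14484
Giant step factor: 3140^(-126) ≡ 15089 (mod 15737).
Scan 13136·15089^i mod 15737 for i = 0, 1, …:
  i=0: 13136   i=1: 1589   i=2: 8970   i=3: 10130
  i=4: 13826   i=5: 10842   i=6: 8823   i=7: 10964
  i=8: 8452   i=9: 15317     …   i=69: 5427
  i=70: 8392
Match at i=70, j=44: x = 70·126 + 44 = 8864.

8864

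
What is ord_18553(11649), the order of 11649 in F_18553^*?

18552

The order of 11649 must divide p − 1 = 18552 = 2^3 · 3 · 773.
Divisors: 1, 2, 3, 4, 6, 8, 12, 24, 773, 1546, 2319, 3092, 4638, 6184, 9276, 18552.
Check each in increasing order: 11649^1 ≡ 11649;  11649^2 ≡ 2559;  11649^3 ≡ 13673;  11649^4 ≡ 17825;  11649^6 ≡ 10901;  11649^8 ≡ 10500;  11649^12 ≡ 18389;  11649^24 ≡ 8343;  11649^773 ≡ 9349;  11649^1546 ≡ 618;  11649^2319 ≡ 7699;  11649^3092 ≡ 10864;  11649^4638 ≡ 16319;  11649^6184 ≡ 10863;  11649^9276 ≡ 18552;  11649^18552 ≡ 1.
Smallest exponent giving 1 is 18552.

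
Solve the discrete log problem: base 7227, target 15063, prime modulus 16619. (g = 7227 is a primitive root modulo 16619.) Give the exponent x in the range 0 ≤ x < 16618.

Baby-step giant-step with m = ceil(sqrt(16618)) = 129.
Baby table (7227^j mod 16619 for j=0..128):
  0:1  1:7227  2:12631  3:12689  4:16380  5:1123  6:5849  7:8606
  8:7264  9:14126  10:14704  11:3922  12:8899  13:14162  14:8972  15:9925
  16:371  17:5558  18:16162  19:4442  20:11045  21:1158  22:9509  23:1978
  24:2666  25:5761  26:4152  27:9209  28:10967  29:2498  30:4812  31:9376
  32:4689  33:1262  34:13262  35:2701  36:9421  37:14143  38:4611  39:2602
  40:8565  41:10099  42:11444  43:9644  44:13721  45:12713  46:7019  47:5125
  48:11243  49:2870  50:978  51:4931  52:5201  53:12068  54:15543  55:1440
  56:3386  57:7454  58:7879  59:4839  60:5077  61:13346  62:11485  63:6809
  64:16403  65:1154  66:13839  67:1311  68:1767  69:6717  70:16279  71:2432
  72:9781  73:6680  74:14784  75:417  76:5620  77:15523  78:6471  79:51
  80:2959  81:12659  82:15617  83:4430  84:7416  85:15776  86:6812  87:4846
  88:5809  89:2049  90:594  91:5136  92:7645  93:8859  94:7605  95:2302
  96:935  97:9931  98:10495  99:14868  100:9201  101:3008  102:1164  103:3014
  104:11288  105:12324  106:4327  107:10890  108:11065  109:12746  110:12844  111:6473
  112:14505  113:11602  114:4799  115:15139  116:6676  117:2495  118:16369  119:4721
  120:16479  121:1979  122:9893  123:1773  124:222  125:8970  126:12090  127:8347
  128:13418
Giant step factor: 7227^(-129) ≡ 10288 (mod 16619).
Scan 15063·10288^i mod 16619 for i = 0, 1, …:
  i=0: 15063   i=1: 12588   i=2: 10096   i=3: 15517
  i=4: 13401   i=5: 14883   i=6: 5457   i=7: 2634
  i=8: 9622   i=9: 8372     …   i=121: 7825
  i=122: 1164
Match at i=122, j=102: x = 122·129 + 102 = 15840.

15840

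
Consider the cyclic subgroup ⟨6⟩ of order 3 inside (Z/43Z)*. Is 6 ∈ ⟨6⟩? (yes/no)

yes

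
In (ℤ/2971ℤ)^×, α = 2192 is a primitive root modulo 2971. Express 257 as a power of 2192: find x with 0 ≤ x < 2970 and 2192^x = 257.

2206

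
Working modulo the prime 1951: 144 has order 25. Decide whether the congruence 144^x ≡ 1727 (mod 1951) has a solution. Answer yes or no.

⟨144⟩ has order 25; its elements mod 1951 are {1, 35, 83, 144, 223, 230, 246, 258, 306, 564, 806, 810, 896, 908, 950, 954, 955, 1036, 1138, 1142, 1225, 1226, 1531, 1904, 1939}.
1727 is not in this set.

no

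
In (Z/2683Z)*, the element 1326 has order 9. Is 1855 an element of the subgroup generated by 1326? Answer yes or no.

⟨1326⟩ has order 9; its elements mod 2683 are {1, 483, 636, 874, 911, 1326, 1904, 2046, 2551}.
1855 is not in this set.

no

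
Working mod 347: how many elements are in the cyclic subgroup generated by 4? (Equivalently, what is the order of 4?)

The order of 4 must divide p − 1 = 346 = 2 · 173.
Divisors: 1, 2, 173, 346.
Check each in increasing order: 4^1 ≡ 4;  4^2 ≡ 16;  4^173 ≡ 1.
Smallest exponent giving 1 is 173.

173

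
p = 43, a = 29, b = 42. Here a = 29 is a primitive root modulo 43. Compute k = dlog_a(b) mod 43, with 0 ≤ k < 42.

Baby-step giant-step with m = ceil(sqrt(42)) = 7.
Baby table (29^j mod 43 for j=0..6):
  0:1  1:29  2:24  3:8  4:17  5:20  6:21
Giant step factor: 29^(-7) ≡ 37 (mod 43).
Scan 42·37^i mod 43 for i = 0, 1, …:
  i=0: 42   i=1: 6   i=2: 7   i=3: 1
Match at i=3, j=0: k = 3·7 + 0 = 21.

21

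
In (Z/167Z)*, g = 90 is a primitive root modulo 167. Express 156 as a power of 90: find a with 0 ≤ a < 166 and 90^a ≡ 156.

Baby-step giant-step with m = ceil(sqrt(166)) = 13.
Baby table (90^j mod 167 for j=0..12):
  0:1  1:90  2:84  3:45  4:42  5:106  6:21  7:53
  8:94  9:110  10:47  11:55  12:107
Giant step factor: 90^(-13) ≡ 164 (mod 167).
Scan 156·164^i mod 167 for i = 0, 1, …:
  i=0: 156   i=1: 33   i=2: 68   i=3: 130
  i=4: 111   i=5: 1
Match at i=5, j=0: a = 5·13 + 0 = 65.

65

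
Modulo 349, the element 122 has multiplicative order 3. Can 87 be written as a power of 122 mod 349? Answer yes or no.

no

87 ∈ ⟨122⟩ iff 87^3 ≡ 1 (mod 349), since |⟨122⟩| = 3.
87^3 mod 349 = 289.
Since 289 ≠ 1, 87 does not lie in the subgroup.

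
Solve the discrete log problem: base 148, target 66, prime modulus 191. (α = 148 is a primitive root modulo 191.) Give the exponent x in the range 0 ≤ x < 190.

185

Baby-step giant-step with m = ceil(sqrt(190)) = 14.
Baby table (148^j mod 191 for j=0..13):
  0:1  1:148  2:130  3:140  4:92  5:55  6:118  7:83
  8:60  9:94  10:160  11:187  12:172  13:53
Giant step factor: 148^(-14) ≡ 147 (mod 191).
Scan 66·147^i mod 191 for i = 0, 1, …:
  i=0: 66   i=1: 152   i=2: 188   i=3: 132
  i=4: 113   i=5: 185   i=6: 73   i=7: 35
  i=8: 179   i=9: 146   i=10: 70   i=11: 167
  i=12: 101   i=13: 140
Match at i=13, j=3: x = 13·14 + 3 = 185.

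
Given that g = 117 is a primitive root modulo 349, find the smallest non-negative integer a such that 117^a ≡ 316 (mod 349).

19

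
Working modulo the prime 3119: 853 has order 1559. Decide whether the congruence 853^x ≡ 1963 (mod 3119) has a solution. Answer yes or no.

1963 ∈ ⟨853⟩ iff 1963^1559 ≡ 1 (mod 3119), since |⟨853⟩| = 1559.
1963^1559 mod 3119 = 3118.
Since 3118 ≠ 1, 1963 does not lie in the subgroup.

no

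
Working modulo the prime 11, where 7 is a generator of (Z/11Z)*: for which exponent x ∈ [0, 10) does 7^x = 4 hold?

6

Successive powers of 7 modulo 11:
  7^0=1  7^1=7  7^2=5  7^3=2  7^4=3  7^5=10
  7^6=4
So 7^6 ≡ 4 (mod 11), giving x = 6.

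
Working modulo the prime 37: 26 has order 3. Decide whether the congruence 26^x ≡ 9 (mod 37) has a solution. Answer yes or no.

9 ∈ ⟨26⟩ iff 9^3 ≡ 1 (mod 37), since |⟨26⟩| = 3.
9^3 mod 37 = 26.
Since 26 ≠ 1, 9 does not lie in the subgroup.

no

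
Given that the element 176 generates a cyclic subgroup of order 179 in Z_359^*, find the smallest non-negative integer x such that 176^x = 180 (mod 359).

Baby-step giant-step with m = ceil(sqrt(179)) = 14.
Baby table (176^j mod 359 for j=0..13):
  0:1  1:176  2:102  3:2  4:352  5:204  6:4  7:345
  8:49  9:8  10:331  11:98  12:16  13:303
Giant step factor: 176^(-14) ≡ 185 (mod 359).
Scan 180·185^i mod 359 for i = 0, 1, …:
  i=0: 180   i=1: 272   i=2: 60   i=3: 330
  i=4: 20   i=5: 110   i=6: 246   i=7: 276
  i=8: 82   i=9: 92   i=10: 147   i=11: 270
  i=12: 49
Match at i=12, j=8: x = 12·14 + 8 = 176.

176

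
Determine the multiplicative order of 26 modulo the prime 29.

The order of 26 must divide p − 1 = 28 = 2^2 · 7.
Divisors: 1, 2, 4, 7, 14, 28.
Check each in increasing order: 26^1 ≡ 26;  26^2 ≡ 9;  26^4 ≡ 23;  26^7 ≡ 17;  26^14 ≡ 28;  26^28 ≡ 1.
Smallest exponent giving 1 is 28.

28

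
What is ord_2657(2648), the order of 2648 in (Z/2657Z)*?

1328

The order of 2648 must divide p − 1 = 2656 = 2^5 · 83.
Divisors: 1, 2, 4, 8, 16, 32, 83, 166, 332, 664, 1328, 2656.
Check each in increasing order: 2648^1 ≡ 2648;  2648^2 ≡ 81;  2648^4 ≡ 1247;  2648^8 ≡ 664;  2648^16 ≡ 2491;  2648^32 ≡ 986;  2648^83 ≡ 2488;  2648^166 ≡ 1991;  2648^332 ≡ 2494;  2648^664 ≡ 2656;  2648^1328 ≡ 1.
Smallest exponent giving 1 is 1328.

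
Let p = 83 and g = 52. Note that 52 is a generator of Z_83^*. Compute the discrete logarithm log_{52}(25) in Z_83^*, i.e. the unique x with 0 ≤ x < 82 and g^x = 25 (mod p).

64

Baby-step giant-step with m = ceil(sqrt(82)) = 10.
Baby table (52^j mod 83 for j=0..9):
  0:1  1:52  2:48  3:6  4:63  5:39  6:36  7:46
  8:68  9:50
Giant step factor: 52^(-10) ≡ 40 (mod 83).
Scan 25·40^i mod 83 for i = 0, 1, …:
  i=0: 25   i=1: 4   i=2: 77   i=3: 9
  i=4: 28   i=5: 41   i=6: 63
Match at i=6, j=4: x = 6·10 + 4 = 64.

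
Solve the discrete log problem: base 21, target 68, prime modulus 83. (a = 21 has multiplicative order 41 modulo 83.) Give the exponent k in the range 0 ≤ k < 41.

Successive powers of 21 modulo 83:
  21^0=1  21^1=21  21^2=26  21^3=48  21^4=12  21^5=3
  21^6=63  21^7=78  21^8=61  21^9=36  21^10=9  21^11=23
  21^12=68
So 21^12 ≡ 68 (mod 83), giving k = 12.

12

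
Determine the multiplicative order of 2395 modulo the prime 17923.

8961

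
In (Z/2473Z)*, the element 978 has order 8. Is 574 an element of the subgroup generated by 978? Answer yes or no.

574 ∈ ⟨978⟩ iff 574^8 ≡ 1 (mod 2473), since |⟨978⟩| = 8.
574^8 mod 2473 = 1.
Since 1 = 1, 574 lies in the subgroup.

yes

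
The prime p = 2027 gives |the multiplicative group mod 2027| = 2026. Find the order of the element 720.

2026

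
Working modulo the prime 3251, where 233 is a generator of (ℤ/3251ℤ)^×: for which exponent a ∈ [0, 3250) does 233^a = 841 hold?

612

Baby-step giant-step with m = ceil(sqrt(3250)) = 58.
Baby table (233^j mod 3251 for j=0..57):
  0:1  1:233  2:2273  3:2947  4:690  5:1471  6:1388  7:1555
  8:1454  9:678  10:1926  11:120  12:1952  13:2927  14:2532  15:1525
  16:966  17:759  18:1293  19:2177  20:85  21:299  22:1396  23:168
  24:132  25:1497  26:944  27:2135  28:52  29:2363  30:1160  31:447
  32:119  33:1719  34:654  35:2836  36:835  37:2746  38:2622  39:2989
  40:723  41:2658  42:1624  43:1276  44:1467  45:456  46:2216  47:2670
  48:1169  49:2544  50:1070  51:2234  52:362  53:3071  54:323  55:486
  56:2704  57:2589
Giant step factor: 233^(-58) ≡ 1142 (mod 3251).
Scan 841·1142^i mod 3251 for i = 0, 1, …:
  i=0: 841   i=1: 1377   i=2: 2301   i=3: 934
  i=4: 300   i=5: 1245   i=6: 1103   i=7: 1489
  i=8: 165   i=9: 3123   i=10: 119
Match at i=10, j=32: a = 10·58 + 32 = 612.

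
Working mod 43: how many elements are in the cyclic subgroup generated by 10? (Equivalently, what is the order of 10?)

21

The order of 10 must divide p − 1 = 42 = 2 · 3 · 7.
Divisors: 1, 2, 3, 6, 7, 14, 21, 42.
Check each in increasing order: 10^1 ≡ 10;  10^2 ≡ 14;  10^3 ≡ 11;  10^6 ≡ 35;  10^7 ≡ 6;  10^14 ≡ 36;  10^21 ≡ 1.
Smallest exponent giving 1 is 21.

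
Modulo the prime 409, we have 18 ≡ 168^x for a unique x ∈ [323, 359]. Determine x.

Compute 168^323 mod 409 = 226, then multiply by 168 repeatedly:
  168^323=226  168^324=340  168^325=269  168^326=202  168^327=398
  168^328=197  168^329=376  168^330=182  168^331=310  168^332=137
  168^333=112  168^334=2  168^335=336  168^336=6  168^337=190
  168^338=18
Found 18 at exponent 338.

338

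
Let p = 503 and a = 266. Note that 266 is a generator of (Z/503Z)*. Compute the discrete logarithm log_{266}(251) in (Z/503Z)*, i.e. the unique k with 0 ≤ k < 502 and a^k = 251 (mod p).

395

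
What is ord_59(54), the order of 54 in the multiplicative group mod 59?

58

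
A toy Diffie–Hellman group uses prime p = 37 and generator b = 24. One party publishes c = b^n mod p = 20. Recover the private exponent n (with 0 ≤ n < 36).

17

Successive powers of 24 modulo 37:
  24^0=1  24^1=24  24^2=21  24^3=23  24^4=34  24^5=2
  24^6=11  24^7=5  24^8=9  24^9=31  24^10=4  24^11=22
  24^12=10  24^13=18  24^14=25  24^15=8  24^16=7  24^17=20
So 24^17 ≡ 20 (mod 37), giving n = 17.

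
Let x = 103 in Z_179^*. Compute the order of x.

The order of 103 must divide p − 1 = 178 = 2 · 89.
Divisors: 1, 2, 89, 178.
Check each in increasing order: 103^1 ≡ 103;  103^2 ≡ 48;  103^89 ≡ 178;  103^178 ≡ 1.
Smallest exponent giving 1 is 178.

178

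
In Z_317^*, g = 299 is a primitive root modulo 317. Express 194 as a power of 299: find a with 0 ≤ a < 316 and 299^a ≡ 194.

192

Baby-step giant-step with m = ceil(sqrt(316)) = 18.
Baby table (299^j mod 317 for j=0..17):
  0:1  1:299  2:7  3:191  4:49  5:69  6:26  7:166
  8:182  9:211  10:6  11:209  12:42  13:195  14:294  15:97
  16:156  17:45
Giant step factor: 299^(-18) ≡ 9 (mod 317).
Scan 194·9^i mod 317 for i = 0, 1, …:
  i=0: 194   i=1: 161   i=2: 181   i=3: 44
  i=4: 79   i=5: 77   i=6: 59   i=7: 214
  i=8: 24   i=9: 216   i=10: 42
Match at i=10, j=12: a = 10·18 + 12 = 192.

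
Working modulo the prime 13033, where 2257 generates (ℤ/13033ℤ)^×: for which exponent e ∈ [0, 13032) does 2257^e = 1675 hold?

Baby-step giant-step with m = ceil(sqrt(13032)) = 115.
Baby table (2257^j mod 13033 for j=0..114):
  0:1  1:2257  2:11179  3:12148  4:9637  5:11665  6:1245  7:7870
  8:11644  9:5980  10:7705  11:4163  12:12131  13:10367  14:4084  15:3257
  16:437  17:8834  18:10881  19:4245  20:1710  21:1702  22:9712  23:11511
  24:5558  25:6660  26:4571  27:7644  28:9849  29:7928  30:12220  31:2712
  32:8507  33:2690  34:10985  35:4379  36:4389  37:893  38:8419  39:12602
  40:4708  41:4061  42:3478  43:3980  44:3123  45:10791  46:9643  47:12174
  48:3154  49:2560  50:4301  51:10805  52:2142  53:12284  54:3797  55:7148
  56:11215  57:2169  58:8058  59:5871  60:9319  61:10754  62:4332  63:2574
  64:9833  65:10915  66:2785  67:3839  68:10711  69:11545  70:4098  71:8789
  72:547  73:9477  74:2436  75:11159  76:6107  77:7618  78:3299  79:4000
  80:9164  81:12810  82:4976  83:9419  84:1860  85:1394  86:5305  87:9091
  88:4445  89:9988  90:8859  91:2141  92:10027  93:5651  94:8033  95:1578
  96:3537  97:6813  98:11034  99:10708  100:4774  101:9660  102:11444  103:10735
  104:548  105:11734  106:582  107:10274  108:2711  109:6250  110:4544  111:11870
  112:7775  113:5757  114:12681
Giant step factor: 2257^(-115) ≡ 5104 (mod 13033).
Scan 1675·5104^i mod 13033 for i = 0, 1, …:
  i=0: 1675   i=1: 12585   i=2: 7216   i=3: 12239
  i=4: 687   i=5: 571   i=6: 8025   i=7: 9914
  i=8: 6950   i=9: 10007   i=10: 12434   i=11: 5459
  i=12: 11215
Match at i=12, j=56: e = 12·115 + 56 = 1436.

1436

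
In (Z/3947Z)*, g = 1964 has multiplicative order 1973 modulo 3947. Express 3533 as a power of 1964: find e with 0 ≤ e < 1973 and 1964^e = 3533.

Baby-step giant-step with m = ceil(sqrt(1973)) = 45.
Baby table (1964^j mod 3947 for j=0..44):
  0:1  1:1964  2:1077  3:3583  4:3458  5:2672  6:2245  7:381
  8:2301  9:3796  10:3408  11:3147  12:3653  13:2793  14:3069  15:447
  16:1674  17:3832  18:3066  19:2449  20:2390  21:977  22:586  23:2327
  24:3549  25:3781  26:1577  27:2780  28:1219  29:2234  30:2459  31:2295
  32:3853  33:893  34:1384  35:2640  36:2549  37:1440  38:2108  39:3656
  40:791  41:2353  42:3302  43:207  44:7
Giant step factor: 1964^(-45) ≡ 2018 (mod 3947).
Scan 3533·2018^i mod 3947 for i = 0, 1, …:
  i=0: 3533   i=1: 1312   i=2: 3126   i=3: 962
  i=4: 3339   i=5: 573   i=6: 3790   i=7: 2881
  i=8: 3874   i=9: 2672
Match at i=9, j=5: e = 9·45 + 5 = 410.

410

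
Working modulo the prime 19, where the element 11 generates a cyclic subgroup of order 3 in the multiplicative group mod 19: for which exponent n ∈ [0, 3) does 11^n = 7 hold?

Successive powers of 11 modulo 19:
  11^0=1  11^1=11  11^2=7
So 11^2 ≡ 7 (mod 19), giving n = 2.

2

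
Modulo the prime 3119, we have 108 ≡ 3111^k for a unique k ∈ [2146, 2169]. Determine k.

2168

Compute 3111^2146 mod 3119 = 1542, then multiply by 3111 repeatedly:
  3111^2146=1542  3111^2147=140  3111^2148=1999  3111^2149=2722  3111^2150=57
  3111^2151=2663  3111^2152=529  3111^2153=2006  3111^2154=2666  3111^2155=505
  3111^2156=2198  3111^2157=1130  3111^2158=317  3111^2159=583  3111^2160=1574
  3111^2161=3003  3111^2162=928  3111^2163=1933  3111^2164=131  3111^2165=2071
  3111^2166=2146  3111^2167=1546  3111^2168=108
Found 108 at exponent 2168.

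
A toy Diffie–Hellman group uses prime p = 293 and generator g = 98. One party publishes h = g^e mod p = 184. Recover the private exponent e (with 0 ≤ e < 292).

34

Baby-step giant-step with m = ceil(sqrt(292)) = 18.
Baby table (98^j mod 293 for j=0..17):
  0:1  1:98  2:228  3:76  4:123  5:41  6:209  7:265
  8:186  9:62  10:216  11:72  12:24  13:8  14:198  15:66
  16:22  17:105
Giant step factor: 98^(-18) ≡ 67 (mod 293).
Scan 184·67^i mod 293 for i = 0, 1, …:
  i=0: 184   i=1: 22
Match at i=1, j=16: e = 1·18 + 16 = 34.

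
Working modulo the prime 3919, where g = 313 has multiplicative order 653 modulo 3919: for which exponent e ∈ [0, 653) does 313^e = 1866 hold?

646

Baby-step giant-step with m = ceil(sqrt(653)) = 26.
Baby table (313^j mod 3919 for j=0..25):
  0:1  1:313  2:3913  3:2041  4:36  5:3430  6:3703  7:2934
  8:1296  9:1991  10:62  11:3730  12:3547  13:1134  14:2232  15:1034
  16:2284  17:1634  18:1972  19:1953  20:3844  21:39  22:450  23:3685
  24:1219  25:1404
Giant step factor: 313^(-26) ≡ 3029 (mod 3919).
Scan 1866·3029^i mod 3919 for i = 0, 1, …:
  i=0: 1866   i=1: 916   i=2: 3831   i=3: 3859
  i=4: 2453   i=5: 3632   i=6: 695   i=7: 652
  i=8: 3651   i=9: 3380     …   i=23: 660
  i=24: 450
Match at i=24, j=22: e = 24·26 + 22 = 646.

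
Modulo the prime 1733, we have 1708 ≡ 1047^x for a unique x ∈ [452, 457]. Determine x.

452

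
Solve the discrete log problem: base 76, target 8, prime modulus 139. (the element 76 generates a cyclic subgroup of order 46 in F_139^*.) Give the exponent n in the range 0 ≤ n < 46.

11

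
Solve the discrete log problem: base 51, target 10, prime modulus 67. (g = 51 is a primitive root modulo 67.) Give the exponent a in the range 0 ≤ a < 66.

4

Baby-step giant-step with m = ceil(sqrt(66)) = 9.
Baby table (51^j mod 67 for j=0..8):
  0:1  1:51  2:55  3:58  4:10  5:41  6:14  7:44
  8:33
Giant step factor: 51^(-9) ≡ 42 (mod 67).
Scan 10·42^i mod 67 for i = 0, 1, …:
  i=0: 10
Match at i=0, j=4: a = 0·9 + 4 = 4.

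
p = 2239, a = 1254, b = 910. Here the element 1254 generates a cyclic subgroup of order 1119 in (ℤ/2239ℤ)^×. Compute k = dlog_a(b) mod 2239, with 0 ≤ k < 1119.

647

Baby-step giant-step with m = ceil(sqrt(1119)) = 34.
Baby table (1254^j mod 2239 for j=0..33):
  0:1  1:1254  2:738  3:745  4:567  5:1255  6:1992  7:1483
  8:1312  9:1822  10:1008  11:1236  12:556  13:895  14:591  15:5
  16:1792  17:1451  18:1486  19:596  20:1797  21:1004  22:698  23:2082
  24:154  25:562  26:1702  27:541  28:2236  29:716  30:25  31:4
  32:538  33:713
Giant step factor: 1254^(-34) ≡ 1819 (mod 2239).
Scan 910·1819^i mod 2239 for i = 0, 1, …:
  i=0: 910   i=1: 669   i=2: 1134   i=3: 627
  i=4: 862   i=5: 678   i=6: 1832   i=7: 776
  i=8: 974   i=9: 657     …   i=18: 29
  i=19: 1254
Match at i=19, j=1: k = 19·34 + 1 = 647.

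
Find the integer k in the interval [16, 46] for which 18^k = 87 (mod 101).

40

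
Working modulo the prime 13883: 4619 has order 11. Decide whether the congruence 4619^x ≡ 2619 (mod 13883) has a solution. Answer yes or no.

⟨4619⟩ has order 11; its elements mod 13883 are {1, 1827, 2459, 3454, 4619, 6009, 7576, 8384, 10873, 11932, 12281}.
2619 is not in this set.

no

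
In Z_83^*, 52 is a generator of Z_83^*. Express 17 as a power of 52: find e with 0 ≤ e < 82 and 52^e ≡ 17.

Baby-step giant-step with m = ceil(sqrt(82)) = 10.
Baby table (52^j mod 83 for j=0..9):
  0:1  1:52  2:48  3:6  4:63  5:39  6:36  7:46
  8:68  9:50
Giant step factor: 52^(-10) ≡ 40 (mod 83).
Scan 17·40^i mod 83 for i = 0, 1, …:
  i=0: 17   i=1: 16   i=2: 59   i=3: 36
Match at i=3, j=6: e = 3·10 + 6 = 36.

36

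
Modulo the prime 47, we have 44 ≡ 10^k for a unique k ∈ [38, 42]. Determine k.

41

Compute 10^38 mod 47 = 7, then multiply by 10 repeatedly:
  10^38=7  10^39=23  10^40=42  10^41=44
Found 44 at exponent 41.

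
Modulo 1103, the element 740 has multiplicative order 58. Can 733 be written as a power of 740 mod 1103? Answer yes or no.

733 ∈ ⟨740⟩ iff 733^58 ≡ 1 (mod 1103), since |⟨740⟩| = 58.
733^58 mod 1103 = 1.
Since 1 = 1, 733 lies in the subgroup.

yes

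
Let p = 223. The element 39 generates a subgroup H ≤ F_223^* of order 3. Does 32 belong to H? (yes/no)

⟨39⟩ has order 3; its elements mod 223 are {1, 39, 183}.
32 is not in this set.

no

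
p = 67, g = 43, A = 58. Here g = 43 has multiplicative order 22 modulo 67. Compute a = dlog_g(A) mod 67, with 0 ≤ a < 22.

5

Successive powers of 43 modulo 67:
  43^0=1  43^1=43  43^2=40  43^3=45  43^4=59  43^5=58
So 43^5 ≡ 58 (mod 67), giving a = 5.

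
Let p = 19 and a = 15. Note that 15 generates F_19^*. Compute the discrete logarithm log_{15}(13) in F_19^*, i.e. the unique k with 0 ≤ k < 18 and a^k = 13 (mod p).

Successive powers of 15 modulo 19:
  15^0=1  15^1=15  15^2=16  15^3=12  15^4=9  15^5=2
  15^6=11  15^7=13
So 15^7 ≡ 13 (mod 19), giving k = 7.

7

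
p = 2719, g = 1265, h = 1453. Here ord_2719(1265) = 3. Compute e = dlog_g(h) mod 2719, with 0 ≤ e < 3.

2

Successive powers of 1265 modulo 2719:
  1265^0=1  1265^1=1265  1265^2=1453
So 1265^2 ≡ 1453 (mod 2719), giving e = 2.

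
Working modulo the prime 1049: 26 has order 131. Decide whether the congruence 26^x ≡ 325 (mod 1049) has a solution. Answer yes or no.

yes

325 ∈ ⟨26⟩ iff 325^131 ≡ 1 (mod 1049), since |⟨26⟩| = 131.
325^131 mod 1049 = 1.
Since 1 = 1, 325 lies in the subgroup.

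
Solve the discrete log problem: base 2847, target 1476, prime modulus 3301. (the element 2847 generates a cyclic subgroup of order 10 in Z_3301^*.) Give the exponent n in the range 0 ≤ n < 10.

4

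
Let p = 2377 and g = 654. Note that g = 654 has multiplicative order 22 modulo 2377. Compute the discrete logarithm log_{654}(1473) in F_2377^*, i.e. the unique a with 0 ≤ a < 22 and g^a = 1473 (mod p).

14

Successive powers of 654 modulo 2377:
  654^0=1  654^1=654  654^2=2233  654^3=904  654^4=1720  654^5=559
  654^6=1905  654^7=322  654^8=1412  654^9=1172  654^10=1094  654^11=2376
  654^12=1723  654^13=144  654^14=1473
So 654^14 ≡ 1473 (mod 2377), giving a = 14.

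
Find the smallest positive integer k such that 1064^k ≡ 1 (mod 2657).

166

The order of 1064 must divide p − 1 = 2656 = 2^5 · 83.
Divisors: 1, 2, 4, 8, 16, 32, 83, 166, 332, 664, 1328, 2656.
Check each in increasing order: 1064^1 ≡ 1064;  1064^2 ≡ 214;  1064^4 ≡ 627;  1064^8 ≡ 2550;  1064^16 ≡ 821;  1064^32 ≡ 1820;  1064^83 ≡ 2656;  1064^166 ≡ 1.
Smallest exponent giving 1 is 166.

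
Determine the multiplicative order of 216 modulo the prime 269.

The order of 216 must divide p − 1 = 268 = 2^2 · 67.
Divisors: 1, 2, 4, 67, 134, 268.
Check each in increasing order: 216^1 ≡ 216;  216^2 ≡ 119;  216^4 ≡ 173;  216^67 ≡ 268;  216^134 ≡ 1.
Smallest exponent giving 1 is 134.

134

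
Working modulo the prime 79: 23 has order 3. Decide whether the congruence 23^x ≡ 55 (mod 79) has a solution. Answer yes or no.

55 ∈ ⟨23⟩ iff 55^3 ≡ 1 (mod 79), since |⟨23⟩| = 3.
55^3 mod 79 = 1.
Since 1 = 1, 55 lies in the subgroup.

yes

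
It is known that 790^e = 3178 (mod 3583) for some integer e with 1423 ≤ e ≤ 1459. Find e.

Compute 790^1423 mod 3583 = 1862, then multiply by 790 repeatedly:
  790^1423=1862  790^1424=1950  790^1425=3393  790^1426=386  790^1427=385
  790^1428=3178
Found 3178 at exponent 1428.

1428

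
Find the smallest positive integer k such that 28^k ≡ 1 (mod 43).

The order of 28 must divide p − 1 = 42 = 2 · 3 · 7.
Divisors: 1, 2, 3, 6, 7, 14, 21, 42.
Check each in increasing order: 28^1 ≡ 28;  28^2 ≡ 10;  28^3 ≡ 22;  28^6 ≡ 11;  28^7 ≡ 7;  28^14 ≡ 6;  28^21 ≡ 42;  28^42 ≡ 1.
Smallest exponent giving 1 is 42.

42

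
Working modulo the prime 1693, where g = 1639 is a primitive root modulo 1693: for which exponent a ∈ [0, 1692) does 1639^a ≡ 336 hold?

323

Baby-step giant-step with m = ceil(sqrt(1692)) = 42.
Baby table (1639^j mod 1693 for j=0..41):
  0:1  1:1639  2:1223  3:1678  4:810  5:278  6:225  7:1394
  8:909  9:11  10:1099  11:1602  12:1528  13:445  14:1365  15:782
  16:97  17:1534  18:121  19:238  20:692  21:1571  22:1509  23:1471
  24:137  25:1067  26:1637  27:1331  28:925  29:840  30:351  31:1362
  32:944  33:1507  34:1579  35:1077  36:1097  37:17  38:775  39:475
  40:1438  41:226
Giant step factor: 1639^(-42) ≡ 964 (mod 1693).
Scan 336·964^i mod 1693 for i = 0, 1, …:
  i=0: 336   i=1: 541   i=2: 80   i=3: 935
  i=4: 664   i=5: 142   i=6: 1448   i=7: 840
Match at i=7, j=29: a = 7·42 + 29 = 323.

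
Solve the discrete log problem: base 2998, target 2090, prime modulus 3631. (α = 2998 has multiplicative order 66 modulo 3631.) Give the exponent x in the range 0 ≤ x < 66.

23

Baby-step giant-step with m = ceil(sqrt(66)) = 9.
Baby table (2998^j mod 3631 for j=0..8):
  0:1  1:2998  2:1279  3:106  4:1891  5:1227  6:343  7:741
  8:2977
Giant step factor: 2998^(-9) ≡ 1286 (mod 3631).
Scan 2090·1286^i mod 3631 for i = 0, 1, …:
  i=0: 2090   i=1: 800   i=2: 1227
Match at i=2, j=5: x = 2·9 + 5 = 23.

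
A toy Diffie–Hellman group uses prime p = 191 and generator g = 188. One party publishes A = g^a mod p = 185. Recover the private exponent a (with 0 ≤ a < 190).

175

Baby-step giant-step with m = ceil(sqrt(190)) = 14.
Baby table (188^j mod 191 for j=0..13):
  0:1  1:188  2:9  3:164  4:81  5:139  6:156  7:105
  8:67  9:181  10:30  11:101  12:79  13:145
Giant step factor: 188^(-14) ≡ 18 (mod 191).
Scan 185·18^i mod 191 for i = 0, 1, …:
  i=0: 185   i=1: 83   i=2: 157   i=3: 152
  i=4: 62   i=5: 161   i=6: 33   i=7: 21
  i=8: 187   i=9: 119   i=10: 41   i=11: 165
  i=12: 105
Match at i=12, j=7: a = 12·14 + 7 = 175.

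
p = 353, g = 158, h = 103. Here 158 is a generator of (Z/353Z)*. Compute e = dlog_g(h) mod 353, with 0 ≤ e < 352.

Baby-step giant-step with m = ceil(sqrt(352)) = 19.
Baby table (158^j mod 353 for j=0..18):
  0:1  1:158  2:254  3:243  4:270  5:300  6:98  7:305
  8:182  9:163  10:338  11:101  12:73  13:238  14:186  15:89
  16:295  17:14  18:94
Giant step factor: 158^(-19) ≡ 258 (mod 353).
Scan 103·258^i mod 353 for i = 0, 1, …:
  i=0: 103   i=1: 99   i=2: 126   i=3: 32
  i=4: 137   i=5: 46   i=6: 219   i=7: 22
  i=8: 28   i=9: 164   i=10: 305
Match at i=10, j=7: e = 10·19 + 7 = 197.

197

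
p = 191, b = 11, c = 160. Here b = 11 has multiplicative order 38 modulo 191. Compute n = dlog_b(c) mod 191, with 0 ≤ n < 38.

Successive powers of 11 modulo 191:
  11^0=1  11^1=11  11^2=121  11^3=185  11^4=125  11^5=38
  11^6=36  11^7=14  11^8=154  11^9=166  11^10=107  11^11=31
  11^12=150  11^13=122  11^14=5  11^15=55  11^16=32  11^17=161
  11^18=52  11^19=190  11^20=180  11^21=70  11^22=6  11^23=66
  11^24=153  11^25=155  11^26=177  11^27=37  11^28=25  11^29=84
  11^30=160
So 11^30 ≡ 160 (mod 191), giving n = 30.

30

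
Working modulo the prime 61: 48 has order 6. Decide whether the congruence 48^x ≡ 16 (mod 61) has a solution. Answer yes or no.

no

⟨48⟩ has order 6; its elements mod 61 are {1, 13, 14, 47, 48, 60}.
16 is not in this set.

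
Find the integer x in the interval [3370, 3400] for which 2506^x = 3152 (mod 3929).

3371

Compute 2506^3370 mod 3929 = 1174, then multiply by 2506 repeatedly:
  2506^3370=1174  2506^3371=3152
Found 3152 at exponent 3371.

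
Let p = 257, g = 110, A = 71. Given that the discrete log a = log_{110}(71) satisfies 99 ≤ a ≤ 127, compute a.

Compute 110^99 mod 257 = 65, then multiply by 110 repeatedly:
  110^99=65  110^100=211  110^101=80  110^102=62  110^103=138
  110^104=17  110^105=71
Found 71 at exponent 105.

105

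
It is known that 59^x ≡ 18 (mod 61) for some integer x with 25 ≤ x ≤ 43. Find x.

43

Compute 59^25 mod 61 = 21, then multiply by 59 repeatedly:
  59^25=21  59^26=19  59^27=23  59^28=15  59^29=31
  59^30=60  59^31=2  59^32=57  59^33=8  59^34=45
  59^35=32  59^36=58  59^37=6  59^38=49  59^39=24
  59^40=13  59^41=35  59^42=52  59^43=18
Found 18 at exponent 43.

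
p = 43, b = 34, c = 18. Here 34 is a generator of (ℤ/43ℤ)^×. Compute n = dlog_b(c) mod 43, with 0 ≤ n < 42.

Baby-step giant-step with m = ceil(sqrt(42)) = 7.
Baby table (34^j mod 43 for j=0..6):
  0:1  1:34  2:38  3:2  4:25  5:33  6:4
Giant step factor: 34^(-7) ≡ 37 (mod 43).
Scan 18·37^i mod 43 for i = 0, 1, …:
  i=0: 18   i=1: 21   i=2: 3   i=3: 25
Match at i=3, j=4: n = 3·7 + 4 = 25.

25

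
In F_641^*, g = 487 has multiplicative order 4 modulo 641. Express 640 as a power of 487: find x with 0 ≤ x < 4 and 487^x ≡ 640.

Successive powers of 487 modulo 641:
  487^0=1  487^1=487  487^2=640
So 487^2 ≡ 640 (mod 641), giving x = 2.

2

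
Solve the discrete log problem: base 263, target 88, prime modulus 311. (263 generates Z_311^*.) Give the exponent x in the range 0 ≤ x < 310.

213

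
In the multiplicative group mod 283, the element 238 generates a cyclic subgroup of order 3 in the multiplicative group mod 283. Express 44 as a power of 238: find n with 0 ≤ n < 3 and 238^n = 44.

2

Successive powers of 238 modulo 283:
  238^0=1  238^1=238  238^2=44
So 238^2 ≡ 44 (mod 283), giving n = 2.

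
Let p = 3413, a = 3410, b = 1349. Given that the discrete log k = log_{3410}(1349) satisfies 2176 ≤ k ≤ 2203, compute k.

2193

Compute 3410^2176 mod 3413 = 2300, then multiply by 3410 repeatedly:
  3410^2176=2300  3410^2177=3339  3410^2178=222  3410^2179=2747  3410^2180=1998
  3410^2181=832  3410^2182=917  3410^2183=662  3410^2184=1427  3410^2185=2545
  3410^2186=2604  3410^2187=2427  3410^2188=2958  3410^2189=1365  3410^2190=2731
  3410^2191=2046  3410^2192=688  3410^2193=1349
Found 1349 at exponent 2193.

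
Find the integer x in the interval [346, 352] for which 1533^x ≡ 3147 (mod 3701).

349

Compute 1533^346 mod 3701 = 3555, then multiply by 1533 repeatedly:
  1533^346=3555  1533^347=1943  1533^348=3015  1533^349=3147
Found 3147 at exponent 349.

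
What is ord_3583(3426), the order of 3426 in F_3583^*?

1791

The order of 3426 must divide p − 1 = 3582 = 2 · 3^2 · 199.
Divisors: 1, 2, 3, 6, 9, 18, 199, 398, 597, 1194, 1791, 3582.
Check each in increasing order: 3426^1 ≡ 3426;  3426^2 ≡ 3151;  3426^3 ≡ 3330;  3426^6 ≡ 3098;  3426^9 ≡ 883;  3426^18 ≡ 2178;  3426^199 ≡ 1869;  3426^398 ≡ 3319;  3426^597 ≡ 1038;  3426^1194 ≡ 2544;  3426^1791 ≡ 1.
Smallest exponent giving 1 is 1791.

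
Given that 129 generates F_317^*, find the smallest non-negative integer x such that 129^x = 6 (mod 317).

146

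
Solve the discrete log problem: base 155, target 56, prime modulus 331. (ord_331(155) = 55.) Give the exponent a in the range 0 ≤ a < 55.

14

Baby-step giant-step with m = ceil(sqrt(55)) = 8.
Baby table (155^j mod 331 for j=0..7):
  0:1  1:155  2:193  3:125  4:177  5:293  6:68  7:279
Giant step factor: 155^(-8) ≡ 214 (mod 331).
Scan 56·214^i mod 331 for i = 0, 1, …:
  i=0: 56   i=1: 68
Match at i=1, j=6: a = 1·8 + 6 = 14.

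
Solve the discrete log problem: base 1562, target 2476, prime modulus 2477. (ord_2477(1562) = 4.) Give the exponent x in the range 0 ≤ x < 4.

2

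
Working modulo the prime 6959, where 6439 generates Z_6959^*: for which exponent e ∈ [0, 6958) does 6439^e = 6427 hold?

Baby-step giant-step with m = ceil(sqrt(6958)) = 84.
Baby table (6439^j mod 6959 for j=0..83):
  0:1  1:6439  2:5958  3:5554  4:6864  5:687  6:4628  7:1254
  8:2066  9:4325  10:5716  11:6132  12:5541  13:6665  14:6741  15:2016
  16:2489  17:94  18:6792  19:3332  20:151  21:4988  22:1947  23:3574
  24:6532  25:6311  26:2928  27:1461  28:5770  29:5888  30:200  31:385
  32:1611  33:4319  34:1877  35:5179  36:53  37:276  38:2619  39:2084
  40:1924  41:1616  42:1719  43:3831  44:5113  45:6537  46:3711  47:4882
  48:1395  49:5295  50:2364  51:2463  52:6655  53:4982  54:5067  55:2621
  56:1044  57:6881  58:5765  59:1529  60:5205  61:451  62:2086  63:884
  64:6573  65:5868  66:3641  67:6487  68:1875  69:6219  70:2055  71:3086
  72:2809  73:710  74:6586  75:6067  76:4546  77:2140  78:640  79:1232
  80:6547  81:5470  82:1831  83:1263
Giant step factor: 6439^(-84) ≡ 4374 (mod 6959).
Scan 6427·4374^i mod 6959 for i = 0, 1, …:
  i=0: 6427   i=1: 4297   i=2: 5778   i=3: 4843
  i=4: 86   i=5: 378   i=6: 4089   i=7: 656
  i=8: 2236   i=9: 2869     …   i=19: 5752
  i=20: 2463
Match at i=20, j=51: e = 20·84 + 51 = 1731.

1731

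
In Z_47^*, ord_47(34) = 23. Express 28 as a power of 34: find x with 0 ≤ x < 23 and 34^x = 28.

2

Successive powers of 34 modulo 47:
  34^0=1  34^1=34  34^2=28
So 34^2 ≡ 28 (mod 47), giving x = 2.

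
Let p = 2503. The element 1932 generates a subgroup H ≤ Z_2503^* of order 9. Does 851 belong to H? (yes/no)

no

851 ∈ ⟨1932⟩ iff 851^9 ≡ 1 (mod 2503), since |⟨1932⟩| = 9.
851^9 mod 2503 = 2359.
Since 2359 ≠ 1, 851 does not lie in the subgroup.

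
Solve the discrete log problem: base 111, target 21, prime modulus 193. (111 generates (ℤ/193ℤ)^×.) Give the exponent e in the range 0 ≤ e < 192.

28

Successive powers of 111 modulo 193:
  111^0=1  111^1=111  111^2=162  111^3=33  111^4=189  111^5=135
  111^6=124  111^7=61  111^8=16  111^9=39  111^10=83  111^11=142
  111^12=129  111^13=37  111^14=54  111^15=11  111^16=63  111^17=45
  111^18=170  111^19=149  111^20=134  111^21=13  111^22=92  111^23=176
  111^24=43  111^25=141  111^26=18  111^27=68  111^28=21
So 111^28 ≡ 21 (mod 193), giving e = 28.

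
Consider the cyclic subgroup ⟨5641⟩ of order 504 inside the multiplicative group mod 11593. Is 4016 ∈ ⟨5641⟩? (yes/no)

4016 ∈ ⟨5641⟩ iff 4016^504 ≡ 1 (mod 11593), since |⟨5641⟩| = 504.
4016^504 mod 11593 = 1.
Since 1 = 1, 4016 lies in the subgroup.

yes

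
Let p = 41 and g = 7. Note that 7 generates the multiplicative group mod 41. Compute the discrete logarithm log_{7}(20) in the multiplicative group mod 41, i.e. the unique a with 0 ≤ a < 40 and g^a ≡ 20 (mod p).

Successive powers of 7 modulo 41:
  7^0=1  7^1=7  7^2=8  7^3=15  7^4=23  7^5=38
  7^6=20
So 7^6 ≡ 20 (mod 41), giving a = 6.

6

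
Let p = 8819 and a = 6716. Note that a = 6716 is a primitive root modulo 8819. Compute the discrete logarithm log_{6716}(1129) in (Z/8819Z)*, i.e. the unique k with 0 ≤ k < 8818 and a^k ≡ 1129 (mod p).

6182

Baby-step giant-step with m = ceil(sqrt(8818)) = 94.
Baby table (6716^j mod 8819 for j=0..93):
  0:1  1:6716  2:4290  3:8786  4:7666  5:8353  6:1089  7:2773
  8:6559  9:8158  10:5500  11:4028  12:4175  13:3699  14:8180  15:3329
  16:1399  17:3449  18:4790  19:6747  20:830  21:672  22:6643  23:7886
  24:4281  25:1256  26:4332  27:8650  28:2647  29:6967  30:5577  31:839
  32:8202  33:1158  34:7589  35:2723  36:5881  37:5314  38:7150  39:8764
  40:1018  41:2163  42:1815  43:1682  44:7992  45:1838  46:6227  47:834
  48:1079  49:6165  50:7754  51:8488  52:8211  53:8688  54:2104  55:2426
  56:4323  57:1120  58:8132  59:7264  60:7135  61:5033  62:7220  63:2658
  64:1472  65:8672  66:476  67:4338  68:4851  69:1930  70:6769  71:7478
  72:6862  73:5917  74:158  75:2848  76:7576  77:3605  78:3025  79:5743
  80:4501  81:6003  82:4499  83:1390  84:4738  85:1456  86:7044  87:2388
  88:4866  89:5661  90:567  91:6983  92:7205  93:7746
Giant step factor: 6716^(-94) ≡ 6000 (mod 8819).
Scan 1129·6000^i mod 8819 for i = 0, 1, …:
  i=0: 1129   i=1: 1008   i=2: 6985   i=3: 2112
  i=4: 7916   i=5: 5685   i=6: 6927   i=7: 6872
  i=8: 3175   i=9: 960     …   i=64: 739
  i=65: 6862
Match at i=65, j=72: k = 65·94 + 72 = 6182.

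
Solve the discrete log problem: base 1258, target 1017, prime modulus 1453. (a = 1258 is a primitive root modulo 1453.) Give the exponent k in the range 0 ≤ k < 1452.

364

Baby-step giant-step with m = ceil(sqrt(1452)) = 39.
Baby table (1258^j mod 1453 for j=0..38):
  0:1  1:1258  2:247  3:1237  4:1436  5:409  6:160  7:766
  8:289  9:312  10:186  11:55  12:899  13:508  14:1197  15:518
  16:700  17:82  18:1446  19:1365  20:1177  21:59  22:119  23:43
  24:333  25:450  26:883  27:722  28:151  29:1068  30:972  31:803
  32:339  33:733  34:912  35:879  36:49  37:616  38:479
Giant step factor: 1258^(-39) ≡ 1066 (mod 1453).
Scan 1017·1066^i mod 1453 for i = 0, 1, …:
  i=0: 1017   i=1: 184   i=2: 1442   i=3: 1351
  i=4: 243   i=5: 404   i=6: 576   i=7: 850
  i=8: 881   i=9: 508
Match at i=9, j=13: k = 9·39 + 13 = 364.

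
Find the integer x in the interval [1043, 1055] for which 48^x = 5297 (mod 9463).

1047

Compute 48^1043 mod 9463 = 6987, then multiply by 48 repeatedly:
  48^1043=6987  48^1044=4171  48^1045=1485  48^1046=5039  48^1047=5297
Found 5297 at exponent 1047.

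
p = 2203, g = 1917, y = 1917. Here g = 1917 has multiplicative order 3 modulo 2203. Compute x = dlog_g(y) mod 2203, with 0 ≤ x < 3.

Successive powers of 1917 modulo 2203:
  1917^0=1  1917^1=1917
So 1917^1 ≡ 1917 (mod 2203), giving x = 1.

1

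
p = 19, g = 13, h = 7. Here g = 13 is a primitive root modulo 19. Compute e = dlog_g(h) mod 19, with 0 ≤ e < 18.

Successive powers of 13 modulo 19:
  13^0=1  13^1=13  13^2=17  13^3=12  13^4=4  13^5=14
  13^6=11  13^7=10  13^8=16  13^9=18  13^10=6  13^11=2
  13^12=7
So 13^12 ≡ 7 (mod 19), giving e = 12.

12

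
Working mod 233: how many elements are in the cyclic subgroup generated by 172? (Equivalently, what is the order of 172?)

232

The order of 172 must divide p − 1 = 232 = 2^3 · 29.
Divisors: 1, 2, 4, 8, 29, 58, 116, 232.
Check each in increasing order: 172^1 ≡ 172;  172^2 ≡ 226;  172^4 ≡ 49;  172^8 ≡ 71;  172^29 ≡ 221;  172^58 ≡ 144;  172^116 ≡ 232;  172^232 ≡ 1.
Smallest exponent giving 1 is 232.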